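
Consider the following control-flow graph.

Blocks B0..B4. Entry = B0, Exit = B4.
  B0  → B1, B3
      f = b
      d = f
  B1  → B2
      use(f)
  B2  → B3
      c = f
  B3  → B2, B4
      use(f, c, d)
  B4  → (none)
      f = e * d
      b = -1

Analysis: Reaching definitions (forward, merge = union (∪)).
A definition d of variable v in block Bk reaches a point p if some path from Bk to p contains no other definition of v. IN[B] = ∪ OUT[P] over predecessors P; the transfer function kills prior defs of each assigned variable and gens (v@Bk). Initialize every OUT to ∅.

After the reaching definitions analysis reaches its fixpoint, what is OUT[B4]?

Converged values:
  B0:   IN={}   OUT={d@B0, f@B0}
  B1:   IN={d@B0, f@B0}   OUT={d@B0, f@B0}
  B2:   IN={c@B2, d@B0, f@B0}   OUT={c@B2, d@B0, f@B0}
  B3:   IN={c@B2, d@B0, f@B0}   OUT={c@B2, d@B0, f@B0}
  B4:   IN={c@B2, d@B0, f@B0}   OUT={b@B4, c@B2, d@B0, f@B4}

Merge at B4: IN[B4] = OUT[B3] = {c@B2, d@B0, f@B0}
Applying B4's transfer function to that IN value gives OUT[B4] (row B4 above).

Answer: {b@B4, c@B2, d@B0, f@B4}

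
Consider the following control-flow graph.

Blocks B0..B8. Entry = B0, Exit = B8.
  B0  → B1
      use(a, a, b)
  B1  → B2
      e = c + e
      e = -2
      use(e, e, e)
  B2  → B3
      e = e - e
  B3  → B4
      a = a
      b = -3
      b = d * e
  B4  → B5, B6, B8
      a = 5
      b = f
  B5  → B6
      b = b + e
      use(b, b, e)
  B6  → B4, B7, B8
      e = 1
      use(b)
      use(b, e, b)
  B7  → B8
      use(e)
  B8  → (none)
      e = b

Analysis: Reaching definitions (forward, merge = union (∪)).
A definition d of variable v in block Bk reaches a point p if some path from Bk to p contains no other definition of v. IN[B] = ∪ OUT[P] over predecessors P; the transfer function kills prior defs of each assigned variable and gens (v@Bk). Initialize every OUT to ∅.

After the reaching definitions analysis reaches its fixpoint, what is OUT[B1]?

Answer: {e@B1}

Derivation:
Converged values:
  B0:   IN={}   OUT={}
  B1:   IN={}   OUT={e@B1}
  B2:   IN={e@B1}   OUT={e@B2}
  B3:   IN={e@B2}   OUT={a@B3, b@B3, e@B2}
  B4:   IN={a@B3, a@B4, b@B3, b@B4, b@B5, e@B2, e@B6}   OUT={a@B4, b@B4, e@B2, e@B6}
  B5:   IN={a@B4, b@B4, e@B2, e@B6}   OUT={a@B4, b@B5, e@B2, e@B6}
  B6:   IN={a@B4, b@B4, b@B5, e@B2, e@B6}   OUT={a@B4, b@B4, b@B5, e@B6}
  B7:   IN={a@B4, b@B4, b@B5, e@B6}   OUT={a@B4, b@B4, b@B5, e@B6}
  B8:   IN={a@B4, b@B4, b@B5, e@B2, e@B6}   OUT={a@B4, b@B4, b@B5, e@B8}

Merge at B1: IN[B1] = OUT[B0] = {}
Applying B1's transfer function to that IN value gives OUT[B1] (row B1 above).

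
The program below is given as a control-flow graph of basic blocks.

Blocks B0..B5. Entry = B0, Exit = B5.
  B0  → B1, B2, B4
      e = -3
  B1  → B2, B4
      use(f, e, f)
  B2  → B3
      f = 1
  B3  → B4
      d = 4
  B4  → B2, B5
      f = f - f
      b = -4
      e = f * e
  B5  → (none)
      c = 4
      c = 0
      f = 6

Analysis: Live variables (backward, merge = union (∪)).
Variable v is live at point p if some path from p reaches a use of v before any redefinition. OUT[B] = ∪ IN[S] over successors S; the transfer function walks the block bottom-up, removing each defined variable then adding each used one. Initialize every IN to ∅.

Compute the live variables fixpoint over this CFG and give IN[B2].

Converged values:
  B0:  IN={f}  OUT={e, f}
  B1:  IN={e, f}  OUT={e, f}
  B2:  IN={e}  OUT={e, f}
  B3:  IN={e, f}  OUT={e, f}
  B4:  IN={e, f}  OUT={e}
  B5:  IN={}  OUT={}

Merge at B2: OUT[B2] = IN[B3] = {e, f}
Applying B2's transfer function to that OUT value gives IN[B2] (row B2 above).

Answer: {e}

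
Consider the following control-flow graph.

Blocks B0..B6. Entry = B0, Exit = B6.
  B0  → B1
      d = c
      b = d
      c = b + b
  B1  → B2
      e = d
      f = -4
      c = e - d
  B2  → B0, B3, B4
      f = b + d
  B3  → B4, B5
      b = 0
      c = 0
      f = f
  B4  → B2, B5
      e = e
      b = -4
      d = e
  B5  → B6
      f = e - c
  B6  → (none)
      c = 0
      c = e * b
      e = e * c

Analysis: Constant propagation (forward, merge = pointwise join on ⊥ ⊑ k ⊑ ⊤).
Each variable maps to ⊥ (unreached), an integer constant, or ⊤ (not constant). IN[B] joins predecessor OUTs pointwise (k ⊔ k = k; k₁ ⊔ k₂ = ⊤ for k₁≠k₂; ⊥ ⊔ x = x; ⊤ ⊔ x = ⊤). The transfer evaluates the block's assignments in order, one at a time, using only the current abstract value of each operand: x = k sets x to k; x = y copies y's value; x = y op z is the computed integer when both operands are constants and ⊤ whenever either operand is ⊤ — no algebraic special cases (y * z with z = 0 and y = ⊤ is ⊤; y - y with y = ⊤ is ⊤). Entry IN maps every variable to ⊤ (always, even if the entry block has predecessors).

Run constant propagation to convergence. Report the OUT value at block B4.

Fixpoint table:
  B0: | IN=(all ⊤) | OUT=(all ⊤)
  B1: | IN=(all ⊤) | OUT={f:-4; rest ⊤}
  B2: | IN=(all ⊤) | OUT=(all ⊤)
  B3: | IN=(all ⊤) | OUT={b:0, c:0; rest ⊤}
  B4: | IN=(all ⊤) | OUT={b:-4; rest ⊤}
  B5: | IN=(all ⊤) | OUT=(all ⊤)
  B6: | IN=(all ⊤) | OUT=(all ⊤)

Merge at B4: IN[B4] = OUT[B2] ⊔ OUT[B3] = {a: ⊤, b: ⊤, c: ⊤, d: ⊤, e: ⊤, f: ⊤}
Applying B4's transfer function to that IN value gives OUT[B4] (row B4 above).

Answer: {a: ⊤, b: -4, c: ⊤, d: ⊤, e: ⊤, f: ⊤}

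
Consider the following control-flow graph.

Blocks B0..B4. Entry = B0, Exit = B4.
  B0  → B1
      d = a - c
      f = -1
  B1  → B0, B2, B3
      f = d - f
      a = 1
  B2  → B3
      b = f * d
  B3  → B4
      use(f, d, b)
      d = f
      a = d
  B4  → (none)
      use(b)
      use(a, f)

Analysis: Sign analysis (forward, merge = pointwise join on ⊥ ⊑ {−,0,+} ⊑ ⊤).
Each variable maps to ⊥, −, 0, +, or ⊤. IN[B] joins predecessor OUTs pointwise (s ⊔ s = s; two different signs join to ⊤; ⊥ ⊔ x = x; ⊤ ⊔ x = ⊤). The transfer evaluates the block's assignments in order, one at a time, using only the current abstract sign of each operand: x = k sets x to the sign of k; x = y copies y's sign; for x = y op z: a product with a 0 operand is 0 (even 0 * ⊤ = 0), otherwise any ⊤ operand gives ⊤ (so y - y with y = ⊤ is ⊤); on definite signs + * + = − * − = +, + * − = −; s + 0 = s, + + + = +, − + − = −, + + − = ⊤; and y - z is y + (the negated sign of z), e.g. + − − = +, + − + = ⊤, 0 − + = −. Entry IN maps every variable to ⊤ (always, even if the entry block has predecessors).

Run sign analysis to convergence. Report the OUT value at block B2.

Answer: {a: +, b: ⊤, c: ⊤, d: ⊤, e: ⊤, f: ⊤}

Derivation:
Per-block solution:
  B0:   IN=(all ⊤)   OUT={f:-; rest ⊤}
  B1:   IN={f:-; rest ⊤}   OUT={a:+; rest ⊤}
  B2:   IN={a:+; rest ⊤}   OUT={a:+; rest ⊤}
  B3:   IN={a:+; rest ⊤}   OUT=(all ⊤)
  B4:   IN=(all ⊤)   OUT=(all ⊤)

Merge at B2: IN[B2] = OUT[B1] = {a: +, b: ⊤, c: ⊤, d: ⊤, e: ⊤, f: ⊤}
Applying B2's transfer function to that IN value gives OUT[B2] (row B2 above).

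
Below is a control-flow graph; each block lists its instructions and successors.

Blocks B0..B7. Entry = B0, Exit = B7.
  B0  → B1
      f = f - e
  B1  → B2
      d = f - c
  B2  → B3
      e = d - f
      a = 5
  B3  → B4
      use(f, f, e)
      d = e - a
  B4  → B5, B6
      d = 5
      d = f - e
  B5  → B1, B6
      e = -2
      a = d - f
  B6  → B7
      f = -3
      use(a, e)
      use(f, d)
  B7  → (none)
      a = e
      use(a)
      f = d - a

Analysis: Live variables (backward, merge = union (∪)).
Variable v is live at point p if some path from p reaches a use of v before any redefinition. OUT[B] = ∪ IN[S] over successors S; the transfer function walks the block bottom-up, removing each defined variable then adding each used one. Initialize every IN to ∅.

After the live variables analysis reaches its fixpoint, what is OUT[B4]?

Answer: {a, c, d, e, f}

Working:
Converged values:
  B0:  IN={c, e, f}  OUT={c, f}
  B1:  IN={c, f}  OUT={c, d, f}
  B2:  IN={c, d, f}  OUT={a, c, e, f}
  B3:  IN={a, c, e, f}  OUT={a, c, e, f}
  B4:  IN={a, c, e, f}  OUT={a, c, d, e, f}
  B5:  IN={c, d, f}  OUT={a, c, d, e, f}
  B6:  IN={a, d, e}  OUT={d, e}
  B7:  IN={d, e}  OUT={}

Merge at B4: OUT[B4] = IN[B5] ⊔ IN[B6] = {a, c, d, e, f}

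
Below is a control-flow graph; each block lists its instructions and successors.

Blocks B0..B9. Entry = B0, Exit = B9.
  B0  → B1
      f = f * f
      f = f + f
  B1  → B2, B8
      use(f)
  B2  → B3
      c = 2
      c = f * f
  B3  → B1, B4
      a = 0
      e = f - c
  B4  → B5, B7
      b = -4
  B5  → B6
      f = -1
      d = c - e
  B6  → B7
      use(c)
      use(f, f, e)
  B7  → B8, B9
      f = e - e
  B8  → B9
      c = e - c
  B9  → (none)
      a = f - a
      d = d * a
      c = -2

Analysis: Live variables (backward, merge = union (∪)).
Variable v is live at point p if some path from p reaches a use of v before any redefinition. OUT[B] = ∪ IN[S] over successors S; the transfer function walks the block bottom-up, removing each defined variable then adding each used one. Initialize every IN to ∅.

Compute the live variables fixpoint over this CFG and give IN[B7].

Answer: {a, c, d, e}

Trace:
Fixpoint table:
  B0:   IN={a, c, d, e, f}   OUT={a, c, d, e, f}
  B1:   IN={a, c, d, e, f}   OUT={a, c, d, e, f}
  B2:   IN={d, f}   OUT={c, d, f}
  B3:   IN={c, d, f}   OUT={a, c, d, e, f}
  B4:   IN={a, c, d, e}   OUT={a, c, d, e}
  B5:   IN={a, c, e}   OUT={a, c, d, e, f}
  B6:   IN={a, c, d, e, f}   OUT={a, c, d, e}
  B7:   IN={a, c, d, e}   OUT={a, c, d, e, f}
  B8:   IN={a, c, d, e, f}   OUT={a, d, f}
  B9:   IN={a, d, f}   OUT={}

Merge at B7: OUT[B7] = IN[B8] ⊔ IN[B9] = {a, c, d, e, f}
Applying B7's transfer function to that OUT value gives IN[B7] (row B7 above).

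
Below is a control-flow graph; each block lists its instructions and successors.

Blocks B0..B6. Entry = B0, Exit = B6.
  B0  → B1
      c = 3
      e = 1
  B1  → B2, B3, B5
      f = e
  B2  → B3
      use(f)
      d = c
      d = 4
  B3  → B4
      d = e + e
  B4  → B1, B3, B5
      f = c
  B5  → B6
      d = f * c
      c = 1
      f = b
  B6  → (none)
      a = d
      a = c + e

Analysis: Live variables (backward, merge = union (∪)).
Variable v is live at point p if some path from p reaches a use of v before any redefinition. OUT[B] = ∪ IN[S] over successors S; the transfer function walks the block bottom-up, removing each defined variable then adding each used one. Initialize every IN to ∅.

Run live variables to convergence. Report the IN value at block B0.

Converged values:
  B0:  IN={b}  OUT={b, c, e}
  B1:  IN={b, c, e}  OUT={b, c, e, f}
  B2:  IN={b, c, e, f}  OUT={b, c, e}
  B3:  IN={b, c, e}  OUT={b, c, e}
  B4:  IN={b, c, e}  OUT={b, c, e, f}
  B5:  IN={b, c, e, f}  OUT={c, d, e}
  B6:  IN={c, d, e}  OUT={}

Merge at B0: OUT[B0] = IN[B1] = {b, c, e}
Applying B0's transfer function to that OUT value gives IN[B0] (row B0 above).

Answer: {b}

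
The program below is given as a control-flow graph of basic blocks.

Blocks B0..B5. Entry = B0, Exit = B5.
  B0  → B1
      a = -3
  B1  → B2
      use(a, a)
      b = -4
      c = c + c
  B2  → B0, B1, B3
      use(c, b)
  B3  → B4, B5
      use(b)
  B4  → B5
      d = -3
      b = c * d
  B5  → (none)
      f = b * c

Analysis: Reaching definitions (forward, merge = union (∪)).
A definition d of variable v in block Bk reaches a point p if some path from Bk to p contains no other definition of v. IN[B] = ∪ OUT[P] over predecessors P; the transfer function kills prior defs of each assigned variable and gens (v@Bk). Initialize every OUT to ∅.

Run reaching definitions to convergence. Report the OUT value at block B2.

Answer: {a@B0, b@B1, c@B1}

Derivation:
Fixpoint table:
  B0:  IN={a@B0, b@B1, c@B1}  OUT={a@B0, b@B1, c@B1}
  B1:  IN={a@B0, b@B1, c@B1}  OUT={a@B0, b@B1, c@B1}
  B2:  IN={a@B0, b@B1, c@B1}  OUT={a@B0, b@B1, c@B1}
  B3:  IN={a@B0, b@B1, c@B1}  OUT={a@B0, b@B1, c@B1}
  B4:  IN={a@B0, b@B1, c@B1}  OUT={a@B0, b@B4, c@B1, d@B4}
  B5:  IN={a@B0, b@B1, b@B4, c@B1, d@B4}  OUT={a@B0, b@B1, b@B4, c@B1, d@B4, f@B5}

Merge at B2: IN[B2] = OUT[B1] = {a@B0, b@B1, c@B1}
Applying B2's transfer function to that IN value gives OUT[B2] (row B2 above).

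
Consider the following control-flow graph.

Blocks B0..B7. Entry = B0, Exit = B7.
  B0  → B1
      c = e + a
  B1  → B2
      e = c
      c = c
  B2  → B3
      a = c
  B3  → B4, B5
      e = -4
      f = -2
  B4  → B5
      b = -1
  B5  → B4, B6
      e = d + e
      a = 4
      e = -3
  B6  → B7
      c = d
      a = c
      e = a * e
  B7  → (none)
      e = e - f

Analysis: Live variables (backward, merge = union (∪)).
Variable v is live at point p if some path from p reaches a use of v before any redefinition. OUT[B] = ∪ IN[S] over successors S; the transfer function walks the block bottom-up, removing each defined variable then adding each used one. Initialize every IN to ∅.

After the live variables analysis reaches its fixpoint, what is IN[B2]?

Fixpoint table:
  B0:   IN={a, d, e}   OUT={c, d}
  B1:   IN={c, d}   OUT={c, d}
  B2:   IN={c, d}   OUT={d}
  B3:   IN={d}   OUT={d, e, f}
  B4:   IN={d, e, f}   OUT={d, e, f}
  B5:   IN={d, e, f}   OUT={d, e, f}
  B6:   IN={d, e, f}   OUT={e, f}
  B7:   IN={e, f}   OUT={}

Merge at B2: OUT[B2] = IN[B3] = {d}
Applying B2's transfer function to that OUT value gives IN[B2] (row B2 above).

Answer: {c, d}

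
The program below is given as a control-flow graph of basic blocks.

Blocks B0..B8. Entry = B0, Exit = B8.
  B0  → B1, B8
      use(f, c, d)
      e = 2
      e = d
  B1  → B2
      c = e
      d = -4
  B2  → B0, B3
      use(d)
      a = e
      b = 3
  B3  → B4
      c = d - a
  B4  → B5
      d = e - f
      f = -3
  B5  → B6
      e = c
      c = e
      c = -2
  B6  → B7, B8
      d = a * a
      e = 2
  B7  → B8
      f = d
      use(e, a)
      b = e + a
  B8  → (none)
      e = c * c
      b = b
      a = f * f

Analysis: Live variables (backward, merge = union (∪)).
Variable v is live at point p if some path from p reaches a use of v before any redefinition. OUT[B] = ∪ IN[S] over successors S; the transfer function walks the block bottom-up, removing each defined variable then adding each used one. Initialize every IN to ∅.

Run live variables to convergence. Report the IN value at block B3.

Fixpoint table:
  B0: | IN={b, c, d, f} | OUT={b, c, e, f}
  B1: | IN={e, f} | OUT={c, d, e, f}
  B2: | IN={c, d, e, f} | OUT={a, b, c, d, e, f}
  B3: | IN={a, b, d, e, f} | OUT={a, b, c, e, f}
  B4: | IN={a, b, c, e, f} | OUT={a, b, c, f}
  B5: | IN={a, b, c, f} | OUT={a, b, c, f}
  B6: | IN={a, b, c, f} | OUT={a, b, c, d, e, f}
  B7: | IN={a, c, d, e} | OUT={b, c, f}
  B8: | IN={b, c, f} | OUT={}

Merge at B3: OUT[B3] = IN[B4] = {a, b, c, e, f}
Applying B3's transfer function to that OUT value gives IN[B3] (row B3 above).

Answer: {a, b, d, e, f}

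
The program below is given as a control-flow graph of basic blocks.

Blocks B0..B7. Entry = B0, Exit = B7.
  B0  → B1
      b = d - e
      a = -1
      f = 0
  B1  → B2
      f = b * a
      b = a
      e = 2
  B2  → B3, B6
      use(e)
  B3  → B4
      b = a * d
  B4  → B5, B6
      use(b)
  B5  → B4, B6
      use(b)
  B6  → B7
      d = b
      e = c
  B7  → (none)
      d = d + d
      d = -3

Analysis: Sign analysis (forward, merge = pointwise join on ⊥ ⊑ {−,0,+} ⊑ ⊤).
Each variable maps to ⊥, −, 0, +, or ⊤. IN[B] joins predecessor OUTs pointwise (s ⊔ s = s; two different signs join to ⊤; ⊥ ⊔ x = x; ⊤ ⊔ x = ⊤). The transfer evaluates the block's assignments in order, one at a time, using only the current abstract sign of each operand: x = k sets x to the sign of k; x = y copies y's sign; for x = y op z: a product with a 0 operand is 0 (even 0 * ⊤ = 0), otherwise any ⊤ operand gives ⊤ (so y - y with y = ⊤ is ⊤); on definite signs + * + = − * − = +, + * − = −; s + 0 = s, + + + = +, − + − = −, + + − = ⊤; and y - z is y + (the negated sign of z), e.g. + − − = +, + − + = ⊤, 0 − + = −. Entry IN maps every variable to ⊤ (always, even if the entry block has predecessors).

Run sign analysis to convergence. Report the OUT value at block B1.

Answer: {a: -, b: -, c: ⊤, d: ⊤, e: +, f: ⊤}

Derivation:
Converged values:
  B0:  IN=(all ⊤)  OUT={a:-, f:0; rest ⊤}
  B1:  IN={a:-, f:0; rest ⊤}  OUT={a:-, b:-, e:+; rest ⊤}
  B2:  IN={a:-, b:-, e:+; rest ⊤}  OUT={a:-, b:-, e:+; rest ⊤}
  B3:  IN={a:-, b:-, e:+; rest ⊤}  OUT={a:-, e:+; rest ⊤}
  B4:  IN={a:-, e:+; rest ⊤}  OUT={a:-, e:+; rest ⊤}
  B5:  IN={a:-, e:+; rest ⊤}  OUT={a:-, e:+; rest ⊤}
  B6:  IN={a:-, e:+; rest ⊤}  OUT={a:-; rest ⊤}
  B7:  IN={a:-; rest ⊤}  OUT={a:-, d:-; rest ⊤}

Merge at B1: IN[B1] = OUT[B0] = {a: -, b: ⊤, c: ⊤, d: ⊤, e: ⊤, f: 0}
Applying B1's transfer function to that IN value gives OUT[B1] (row B1 above).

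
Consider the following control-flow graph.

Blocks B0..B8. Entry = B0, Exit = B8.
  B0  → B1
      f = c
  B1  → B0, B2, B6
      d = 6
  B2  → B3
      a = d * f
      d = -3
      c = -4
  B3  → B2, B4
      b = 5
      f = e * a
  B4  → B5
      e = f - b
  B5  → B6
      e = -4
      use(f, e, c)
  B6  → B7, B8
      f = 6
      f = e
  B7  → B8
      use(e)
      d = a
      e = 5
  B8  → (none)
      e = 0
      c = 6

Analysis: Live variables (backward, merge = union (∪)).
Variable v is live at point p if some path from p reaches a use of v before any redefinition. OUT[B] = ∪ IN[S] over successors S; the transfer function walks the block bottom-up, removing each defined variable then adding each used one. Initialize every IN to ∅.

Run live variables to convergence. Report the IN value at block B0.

Answer: {a, c, e}

Trace:
Converged values:
  B0:   IN={a, c, e}   OUT={a, c, e, f}
  B1:   IN={a, c, e, f}   OUT={a, c, d, e, f}
  B2:   IN={d, e, f}   OUT={a, c, d, e}
  B3:   IN={a, c, d, e}   OUT={a, b, c, d, e, f}
  B4:   IN={a, b, c, f}   OUT={a, c, f}
  B5:   IN={a, c, f}   OUT={a, e}
  B6:   IN={a, e}   OUT={a, e}
  B7:   IN={a, e}   OUT={}
  B8:   IN={}   OUT={}

Merge at B0: OUT[B0] = IN[B1] = {a, c, e, f}
Applying B0's transfer function to that OUT value gives IN[B0] (row B0 above).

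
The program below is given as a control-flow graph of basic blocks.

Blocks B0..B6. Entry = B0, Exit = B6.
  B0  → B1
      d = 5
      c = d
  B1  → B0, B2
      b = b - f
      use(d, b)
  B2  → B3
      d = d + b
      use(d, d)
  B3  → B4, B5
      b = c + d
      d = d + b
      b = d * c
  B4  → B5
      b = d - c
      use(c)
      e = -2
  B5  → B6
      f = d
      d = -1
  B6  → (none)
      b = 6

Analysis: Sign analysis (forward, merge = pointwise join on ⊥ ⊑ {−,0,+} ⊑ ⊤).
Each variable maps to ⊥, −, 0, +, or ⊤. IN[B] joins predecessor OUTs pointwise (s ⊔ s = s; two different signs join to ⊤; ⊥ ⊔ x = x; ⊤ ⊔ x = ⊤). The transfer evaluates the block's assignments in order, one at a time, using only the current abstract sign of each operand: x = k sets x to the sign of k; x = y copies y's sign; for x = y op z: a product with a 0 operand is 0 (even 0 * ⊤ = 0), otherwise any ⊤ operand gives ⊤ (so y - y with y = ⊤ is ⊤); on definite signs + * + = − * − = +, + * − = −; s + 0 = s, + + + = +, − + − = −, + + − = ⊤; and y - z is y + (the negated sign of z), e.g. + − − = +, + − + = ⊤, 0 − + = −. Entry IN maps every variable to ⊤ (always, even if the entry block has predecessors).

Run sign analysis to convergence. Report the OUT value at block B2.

Answer: {a: ⊤, b: ⊤, c: +, d: ⊤, e: ⊤, f: ⊤}

Derivation:
Fixpoint table:
  B0:  IN=(all ⊤)  OUT={c:+, d:+; rest ⊤}
  B1:  IN={c:+, d:+; rest ⊤}  OUT={c:+, d:+; rest ⊤}
  B2:  IN={c:+, d:+; rest ⊤}  OUT={c:+; rest ⊤}
  B3:  IN={c:+; rest ⊤}  OUT={c:+; rest ⊤}
  B4:  IN={c:+; rest ⊤}  OUT={c:+, e:-; rest ⊤}
  B5:  IN={c:+; rest ⊤}  OUT={c:+, d:-; rest ⊤}
  B6:  IN={c:+, d:-; rest ⊤}  OUT={b:+, c:+, d:-; rest ⊤}

Merge at B2: IN[B2] = OUT[B1] = {a: ⊤, b: ⊤, c: +, d: +, e: ⊤, f: ⊤}
Applying B2's transfer function to that IN value gives OUT[B2] (row B2 above).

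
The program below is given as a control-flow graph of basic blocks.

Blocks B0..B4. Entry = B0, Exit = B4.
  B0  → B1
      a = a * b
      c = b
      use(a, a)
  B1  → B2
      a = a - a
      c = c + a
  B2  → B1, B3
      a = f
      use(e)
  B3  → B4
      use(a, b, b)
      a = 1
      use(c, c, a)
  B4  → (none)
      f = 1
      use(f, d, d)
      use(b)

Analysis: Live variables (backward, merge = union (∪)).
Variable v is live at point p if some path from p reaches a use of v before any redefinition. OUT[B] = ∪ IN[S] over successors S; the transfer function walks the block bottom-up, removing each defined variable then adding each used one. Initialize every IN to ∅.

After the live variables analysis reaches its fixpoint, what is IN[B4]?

Per-block solution:
  B0:  IN={a, b, d, e, f}  OUT={a, b, c, d, e, f}
  B1:  IN={a, b, c, d, e, f}  OUT={b, c, d, e, f}
  B2:  IN={b, c, d, e, f}  OUT={a, b, c, d, e, f}
  B3:  IN={a, b, c, d}  OUT={b, d}
  B4:  IN={b, d}  OUT={}

B4 is the boundary node: OUT[B4] = {}
Applying B4's transfer function to that OUT value gives IN[B4] (row B4 above).

Answer: {b, d}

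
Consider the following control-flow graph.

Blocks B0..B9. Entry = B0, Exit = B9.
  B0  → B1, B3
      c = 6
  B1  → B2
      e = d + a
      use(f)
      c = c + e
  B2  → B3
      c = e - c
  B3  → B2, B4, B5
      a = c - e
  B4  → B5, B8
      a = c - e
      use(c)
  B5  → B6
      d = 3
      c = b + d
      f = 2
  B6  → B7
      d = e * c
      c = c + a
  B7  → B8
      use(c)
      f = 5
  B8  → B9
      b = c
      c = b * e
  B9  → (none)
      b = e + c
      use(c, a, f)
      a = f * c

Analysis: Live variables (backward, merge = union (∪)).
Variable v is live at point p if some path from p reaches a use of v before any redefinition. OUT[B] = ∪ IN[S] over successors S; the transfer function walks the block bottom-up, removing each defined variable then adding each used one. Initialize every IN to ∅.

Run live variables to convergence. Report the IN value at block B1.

Answer: {a, b, c, d, f}

Trace:
Per-block solution:
  B0:   IN={a, b, d, e, f}   OUT={a, b, c, d, e, f}
  B1:   IN={a, b, c, d, f}   OUT={b, c, e, f}
  B2:   IN={b, c, e, f}   OUT={b, c, e, f}
  B3:   IN={b, c, e, f}   OUT={a, b, c, e, f}
  B4:   IN={b, c, e, f}   OUT={a, b, c, e, f}
  B5:   IN={a, b, e}   OUT={a, c, e}
  B6:   IN={a, c, e}   OUT={a, c, e}
  B7:   IN={a, c, e}   OUT={a, c, e, f}
  B8:   IN={a, c, e, f}   OUT={a, c, e, f}
  B9:   IN={a, c, e, f}   OUT={}

Merge at B1: OUT[B1] = IN[B2] = {b, c, e, f}
Applying B1's transfer function to that OUT value gives IN[B1] (row B1 above).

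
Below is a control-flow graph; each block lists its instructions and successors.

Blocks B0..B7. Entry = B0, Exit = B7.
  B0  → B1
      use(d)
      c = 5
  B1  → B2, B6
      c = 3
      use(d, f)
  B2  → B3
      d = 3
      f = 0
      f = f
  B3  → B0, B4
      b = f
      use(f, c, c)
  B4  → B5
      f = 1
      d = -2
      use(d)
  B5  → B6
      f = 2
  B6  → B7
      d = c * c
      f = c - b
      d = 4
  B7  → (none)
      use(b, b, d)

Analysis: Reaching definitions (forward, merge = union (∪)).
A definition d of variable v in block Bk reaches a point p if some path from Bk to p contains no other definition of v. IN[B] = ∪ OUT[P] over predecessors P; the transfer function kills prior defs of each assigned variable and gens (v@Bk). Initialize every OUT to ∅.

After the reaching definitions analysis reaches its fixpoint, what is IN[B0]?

Answer: {b@B3, c@B1, d@B2, f@B2}

Trace:
Fixpoint table:
  B0:  IN={b@B3, c@B1, d@B2, f@B2}  OUT={b@B3, c@B0, d@B2, f@B2}
  B1:  IN={b@B3, c@B0, d@B2, f@B2}  OUT={b@B3, c@B1, d@B2, f@B2}
  B2:  IN={b@B3, c@B1, d@B2, f@B2}  OUT={b@B3, c@B1, d@B2, f@B2}
  B3:  IN={b@B3, c@B1, d@B2, f@B2}  OUT={b@B3, c@B1, d@B2, f@B2}
  B4:  IN={b@B3, c@B1, d@B2, f@B2}  OUT={b@B3, c@B1, d@B4, f@B4}
  B5:  IN={b@B3, c@B1, d@B4, f@B4}  OUT={b@B3, c@B1, d@B4, f@B5}
  B6:  IN={b@B3, c@B1, d@B2, d@B4, f@B2, f@B5}  OUT={b@B3, c@B1, d@B6, f@B6}
  B7:  IN={b@B3, c@B1, d@B6, f@B6}  OUT={b@B3, c@B1, d@B6, f@B6}

Merge at B0 (entry node, so the boundary value {} is joined with the incoming edge(s)): IN[B0] = {} ⊔ OUT[B3] = {b@B3, c@B1, d@B2, f@B2}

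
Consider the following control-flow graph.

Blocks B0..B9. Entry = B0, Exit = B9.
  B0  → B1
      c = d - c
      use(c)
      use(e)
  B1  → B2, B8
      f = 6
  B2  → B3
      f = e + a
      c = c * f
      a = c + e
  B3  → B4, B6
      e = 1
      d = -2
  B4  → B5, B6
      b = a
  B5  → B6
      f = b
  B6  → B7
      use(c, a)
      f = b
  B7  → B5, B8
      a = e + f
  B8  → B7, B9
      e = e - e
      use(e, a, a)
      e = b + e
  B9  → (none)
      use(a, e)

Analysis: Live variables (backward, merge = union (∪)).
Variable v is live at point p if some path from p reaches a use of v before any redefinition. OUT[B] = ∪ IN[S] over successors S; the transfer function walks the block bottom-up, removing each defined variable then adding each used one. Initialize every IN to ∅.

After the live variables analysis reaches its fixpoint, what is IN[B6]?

Converged values:
  B0:  IN={a, b, c, d, e}  OUT={a, b, c, e}
  B1:  IN={a, b, c, e}  OUT={a, b, c, e, f}
  B2:  IN={a, b, c, e}  OUT={a, b, c}
  B3:  IN={a, b, c}  OUT={a, b, c, e}
  B4:  IN={a, c, e}  OUT={a, b, c, e}
  B5:  IN={a, b, c, e}  OUT={a, b, c, e}
  B6:  IN={a, b, c, e}  OUT={b, c, e, f}
  B7:  IN={b, c, e, f}  OUT={a, b, c, e, f}
  B8:  IN={a, b, c, e, f}  OUT={a, b, c, e, f}
  B9:  IN={a, e}  OUT={}

Merge at B6: OUT[B6] = IN[B7] = {b, c, e, f}
Applying B6's transfer function to that OUT value gives IN[B6] (row B6 above).

Answer: {a, b, c, e}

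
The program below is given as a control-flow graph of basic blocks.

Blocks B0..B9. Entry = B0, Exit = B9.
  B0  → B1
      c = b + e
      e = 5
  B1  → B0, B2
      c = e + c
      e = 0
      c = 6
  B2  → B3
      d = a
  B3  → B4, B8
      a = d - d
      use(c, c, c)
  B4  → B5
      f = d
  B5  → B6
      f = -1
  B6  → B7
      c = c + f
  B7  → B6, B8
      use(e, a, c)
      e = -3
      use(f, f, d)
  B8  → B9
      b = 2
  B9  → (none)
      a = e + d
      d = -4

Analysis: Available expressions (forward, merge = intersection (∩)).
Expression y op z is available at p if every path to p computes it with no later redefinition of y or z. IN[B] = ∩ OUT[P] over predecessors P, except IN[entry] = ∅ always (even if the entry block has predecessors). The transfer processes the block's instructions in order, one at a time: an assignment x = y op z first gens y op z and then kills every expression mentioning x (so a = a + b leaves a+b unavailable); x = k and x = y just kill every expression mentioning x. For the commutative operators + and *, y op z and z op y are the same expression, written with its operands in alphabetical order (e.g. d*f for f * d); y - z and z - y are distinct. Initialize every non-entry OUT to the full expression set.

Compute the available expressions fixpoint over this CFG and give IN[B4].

Answer: {d-d}

Working:
Fixpoint table:
  B0: | IN={} | OUT={}
  B1: | IN={} | OUT={}
  B2: | IN={} | OUT={}
  B3: | IN={} | OUT={d-d}
  B4: | IN={d-d} | OUT={d-d}
  B5: | IN={d-d} | OUT={d-d}
  B6: | IN={d-d} | OUT={d-d}
  B7: | IN={d-d} | OUT={d-d}
  B8: | IN={d-d} | OUT={d-d}
  B9: | IN={d-d} | OUT={}

Merge at B4: IN[B4] = OUT[B3] = {d-d}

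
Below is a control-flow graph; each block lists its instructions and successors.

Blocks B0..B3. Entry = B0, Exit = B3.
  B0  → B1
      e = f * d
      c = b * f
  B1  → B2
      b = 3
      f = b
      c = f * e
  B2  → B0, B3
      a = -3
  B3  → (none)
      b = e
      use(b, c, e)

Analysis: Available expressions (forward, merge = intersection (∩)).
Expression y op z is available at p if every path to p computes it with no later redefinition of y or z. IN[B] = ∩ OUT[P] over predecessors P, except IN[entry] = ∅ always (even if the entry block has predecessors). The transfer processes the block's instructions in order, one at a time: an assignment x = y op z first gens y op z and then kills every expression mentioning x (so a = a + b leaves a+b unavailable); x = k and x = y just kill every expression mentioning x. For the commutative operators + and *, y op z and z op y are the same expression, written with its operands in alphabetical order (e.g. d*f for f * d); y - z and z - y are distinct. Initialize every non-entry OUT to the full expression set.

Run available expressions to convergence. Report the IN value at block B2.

Answer: {e*f}

Derivation:
Fixpoint table:
  B0:  IN={}  OUT={b*f, d*f}
  B1:  IN={b*f, d*f}  OUT={e*f}
  B2:  IN={e*f}  OUT={e*f}
  B3:  IN={e*f}  OUT={e*f}

Merge at B2: IN[B2] = OUT[B1] = {e*f}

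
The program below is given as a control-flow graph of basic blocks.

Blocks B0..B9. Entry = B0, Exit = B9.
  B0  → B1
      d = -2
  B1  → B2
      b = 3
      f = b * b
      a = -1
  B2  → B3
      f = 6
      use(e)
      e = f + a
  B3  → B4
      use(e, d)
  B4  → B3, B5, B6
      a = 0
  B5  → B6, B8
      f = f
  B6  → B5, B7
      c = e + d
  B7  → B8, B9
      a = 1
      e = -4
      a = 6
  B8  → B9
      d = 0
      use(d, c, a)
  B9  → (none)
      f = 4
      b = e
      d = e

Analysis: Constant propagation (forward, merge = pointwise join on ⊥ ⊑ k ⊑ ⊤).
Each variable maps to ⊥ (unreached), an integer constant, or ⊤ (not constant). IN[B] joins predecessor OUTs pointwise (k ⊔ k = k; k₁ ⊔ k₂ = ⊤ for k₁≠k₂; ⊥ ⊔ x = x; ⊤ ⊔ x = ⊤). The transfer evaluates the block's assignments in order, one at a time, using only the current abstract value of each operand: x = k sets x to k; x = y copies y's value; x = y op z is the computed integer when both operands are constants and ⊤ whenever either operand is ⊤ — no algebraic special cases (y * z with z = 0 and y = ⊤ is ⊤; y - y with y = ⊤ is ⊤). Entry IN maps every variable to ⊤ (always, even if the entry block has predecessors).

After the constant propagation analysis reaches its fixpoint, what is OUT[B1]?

Answer: {a: -1, b: 3, c: ⊤, d: -2, e: ⊤, f: 9}

Working:
Fixpoint table:
  B0: | IN=(all ⊤) | OUT={d:-2; rest ⊤}
  B1: | IN={d:-2; rest ⊤} | OUT={a:-1, b:3, d:-2, f:9; rest ⊤}
  B2: | IN={a:-1, b:3, d:-2, f:9; rest ⊤} | OUT={a:-1, b:3, d:-2, e:5, f:6; rest ⊤}
  B3: | IN={b:3, d:-2, e:5, f:6; rest ⊤} | OUT={b:3, d:-2, e:5, f:6; rest ⊤}
  B4: | IN={b:3, d:-2, e:5, f:6; rest ⊤} | OUT={a:0, b:3, d:-2, e:5, f:6; rest ⊤}
  B5: | IN={a:0, b:3, d:-2, e:5, f:6; rest ⊤} | OUT={a:0, b:3, d:-2, e:5, f:6; rest ⊤}
  B6: | IN={a:0, b:3, d:-2, e:5, f:6; rest ⊤} | OUT={a:0, b:3, c:3, d:-2, e:5, f:6; rest ⊤}
  B7: | IN={a:0, b:3, c:3, d:-2, e:5, f:6; rest ⊤} | OUT={a:6, b:3, c:3, d:-2, e:-4, f:6; rest ⊤}
  B8: | IN={b:3, d:-2, f:6; rest ⊤} | OUT={b:3, d:0, f:6; rest ⊤}
  B9: | IN={b:3, f:6; rest ⊤} | OUT={f:4; rest ⊤}

Merge at B1: IN[B1] = OUT[B0] = {a: ⊤, b: ⊤, c: ⊤, d: -2, e: ⊤, f: ⊤}
Applying B1's transfer function to that IN value gives OUT[B1] (row B1 above).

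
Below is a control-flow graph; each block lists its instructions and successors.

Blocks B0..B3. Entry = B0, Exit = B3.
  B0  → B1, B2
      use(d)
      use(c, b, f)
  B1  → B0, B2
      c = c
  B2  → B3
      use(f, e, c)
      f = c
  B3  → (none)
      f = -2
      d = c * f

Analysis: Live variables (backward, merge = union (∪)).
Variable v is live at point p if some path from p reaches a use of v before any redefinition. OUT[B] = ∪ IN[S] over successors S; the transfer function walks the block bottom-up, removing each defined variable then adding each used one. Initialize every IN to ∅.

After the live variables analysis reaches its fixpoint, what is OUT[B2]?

Answer: {c}

Working:
Converged values:
  B0: | IN={b, c, d, e, f} | OUT={b, c, d, e, f}
  B1: | IN={b, c, d, e, f} | OUT={b, c, d, e, f}
  B2: | IN={c, e, f} | OUT={c}
  B3: | IN={c} | OUT={}

Merge at B2: OUT[B2] = IN[B3] = {c}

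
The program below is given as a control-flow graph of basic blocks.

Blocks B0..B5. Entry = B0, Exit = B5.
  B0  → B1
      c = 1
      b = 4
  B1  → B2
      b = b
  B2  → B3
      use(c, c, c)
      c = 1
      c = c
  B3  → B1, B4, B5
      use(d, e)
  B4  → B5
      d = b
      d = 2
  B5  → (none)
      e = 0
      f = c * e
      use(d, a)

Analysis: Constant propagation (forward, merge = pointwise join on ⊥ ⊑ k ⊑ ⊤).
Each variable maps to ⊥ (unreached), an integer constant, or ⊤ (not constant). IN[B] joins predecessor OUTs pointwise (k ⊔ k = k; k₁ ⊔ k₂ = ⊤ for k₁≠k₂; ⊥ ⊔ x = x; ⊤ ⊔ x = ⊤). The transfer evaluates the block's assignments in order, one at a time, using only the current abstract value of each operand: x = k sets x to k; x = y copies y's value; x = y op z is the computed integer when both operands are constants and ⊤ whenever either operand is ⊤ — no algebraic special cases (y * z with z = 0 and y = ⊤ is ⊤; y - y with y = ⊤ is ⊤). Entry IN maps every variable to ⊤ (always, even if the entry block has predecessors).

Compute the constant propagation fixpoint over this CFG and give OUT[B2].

Per-block solution:
  B0:   IN=(all ⊤)   OUT={b:4, c:1; rest ⊤}
  B1:   IN={b:4, c:1; rest ⊤}   OUT={b:4, c:1; rest ⊤}
  B2:   IN={b:4, c:1; rest ⊤}   OUT={b:4, c:1; rest ⊤}
  B3:   IN={b:4, c:1; rest ⊤}   OUT={b:4, c:1; rest ⊤}
  B4:   IN={b:4, c:1; rest ⊤}   OUT={b:4, c:1, d:2; rest ⊤}
  B5:   IN={b:4, c:1; rest ⊤}   OUT={b:4, c:1, e:0, f:0; rest ⊤}

Merge at B2: IN[B2] = OUT[B1] = {a: ⊤, b: 4, c: 1, d: ⊤, e: ⊤, f: ⊤}
Applying B2's transfer function to that IN value gives OUT[B2] (row B2 above).

Answer: {a: ⊤, b: 4, c: 1, d: ⊤, e: ⊤, f: ⊤}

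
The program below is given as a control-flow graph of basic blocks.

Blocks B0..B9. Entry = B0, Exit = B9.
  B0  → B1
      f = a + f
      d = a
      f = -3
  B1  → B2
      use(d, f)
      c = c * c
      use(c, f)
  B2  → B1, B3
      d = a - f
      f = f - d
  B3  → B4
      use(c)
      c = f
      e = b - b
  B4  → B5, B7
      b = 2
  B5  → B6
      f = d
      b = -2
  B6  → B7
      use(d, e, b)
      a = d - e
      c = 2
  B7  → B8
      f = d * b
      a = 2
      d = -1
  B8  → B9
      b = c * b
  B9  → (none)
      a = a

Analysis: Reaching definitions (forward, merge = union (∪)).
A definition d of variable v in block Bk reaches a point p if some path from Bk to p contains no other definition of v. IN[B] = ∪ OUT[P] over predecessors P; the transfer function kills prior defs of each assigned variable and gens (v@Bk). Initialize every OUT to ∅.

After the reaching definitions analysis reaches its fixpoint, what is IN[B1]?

Answer: {c@B1, d@B0, d@B2, f@B0, f@B2}

Working:
Converged values:
  B0: | IN={} | OUT={d@B0, f@B0}
  B1: | IN={c@B1, d@B0, d@B2, f@B0, f@B2} | OUT={c@B1, d@B0, d@B2, f@B0, f@B2}
  B2: | IN={c@B1, d@B0, d@B2, f@B0, f@B2} | OUT={c@B1, d@B2, f@B2}
  B3: | IN={c@B1, d@B2, f@B2} | OUT={c@B3, d@B2, e@B3, f@B2}
  B4: | IN={c@B3, d@B2, e@B3, f@B2} | OUT={b@B4, c@B3, d@B2, e@B3, f@B2}
  B5: | IN={b@B4, c@B3, d@B2, e@B3, f@B2} | OUT={b@B5, c@B3, d@B2, e@B3, f@B5}
  B6: | IN={b@B5, c@B3, d@B2, e@B3, f@B5} | OUT={a@B6, b@B5, c@B6, d@B2, e@B3, f@B5}
  B7: | IN={a@B6, b@B4, b@B5, c@B3, c@B6, d@B2, e@B3, f@B2, f@B5} | OUT={a@B7, b@B4, b@B5, c@B3, c@B6, d@B7, e@B3, f@B7}
  B8: | IN={a@B7, b@B4, b@B5, c@B3, c@B6, d@B7, e@B3, f@B7} | OUT={a@B7, b@B8, c@B3, c@B6, d@B7, e@B3, f@B7}
  B9: | IN={a@B7, b@B8, c@B3, c@B6, d@B7, e@B3, f@B7} | OUT={a@B9, b@B8, c@B3, c@B6, d@B7, e@B3, f@B7}

Merge at B1: IN[B1] = OUT[B0] ⊔ OUT[B2] = {c@B1, d@B0, d@B2, f@B0, f@B2}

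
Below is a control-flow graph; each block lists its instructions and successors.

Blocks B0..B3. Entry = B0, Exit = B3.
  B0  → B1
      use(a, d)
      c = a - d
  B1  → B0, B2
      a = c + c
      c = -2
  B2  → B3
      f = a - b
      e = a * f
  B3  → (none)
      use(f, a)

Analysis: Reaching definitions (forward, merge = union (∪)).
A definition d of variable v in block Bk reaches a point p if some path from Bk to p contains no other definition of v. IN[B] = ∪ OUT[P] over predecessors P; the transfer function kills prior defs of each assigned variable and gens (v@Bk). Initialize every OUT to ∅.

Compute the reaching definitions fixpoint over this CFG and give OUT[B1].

Answer: {a@B1, c@B1}

Derivation:
Converged values:
  B0: | IN={a@B1, c@B1} | OUT={a@B1, c@B0}
  B1: | IN={a@B1, c@B0} | OUT={a@B1, c@B1}
  B2: | IN={a@B1, c@B1} | OUT={a@B1, c@B1, e@B2, f@B2}
  B3: | IN={a@B1, c@B1, e@B2, f@B2} | OUT={a@B1, c@B1, e@B2, f@B2}

Merge at B1: IN[B1] = OUT[B0] = {a@B1, c@B0}
Applying B1's transfer function to that IN value gives OUT[B1] (row B1 above).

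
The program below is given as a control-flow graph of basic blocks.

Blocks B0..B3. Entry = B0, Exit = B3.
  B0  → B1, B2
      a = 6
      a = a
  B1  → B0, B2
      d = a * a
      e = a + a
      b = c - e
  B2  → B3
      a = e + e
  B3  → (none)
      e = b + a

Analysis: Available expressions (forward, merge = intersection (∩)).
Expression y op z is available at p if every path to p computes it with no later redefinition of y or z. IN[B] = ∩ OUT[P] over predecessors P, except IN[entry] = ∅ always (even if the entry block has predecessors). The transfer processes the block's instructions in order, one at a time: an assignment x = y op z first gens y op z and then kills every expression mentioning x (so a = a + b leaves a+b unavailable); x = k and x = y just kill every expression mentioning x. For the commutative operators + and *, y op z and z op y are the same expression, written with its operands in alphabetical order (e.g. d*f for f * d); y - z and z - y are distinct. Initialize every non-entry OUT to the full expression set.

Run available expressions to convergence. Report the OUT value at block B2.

Answer: {e+e}

Trace:
Per-block solution:
  B0:  IN={}  OUT={}
  B1:  IN={}  OUT={a*a, a+a, c-e}
  B2:  IN={}  OUT={e+e}
  B3:  IN={e+e}  OUT={a+b}

Merge at B2: IN[B2] = OUT[B0] ∩ OUT[B1] = {}
Applying B2's transfer function to that IN value gives OUT[B2] (row B2 above).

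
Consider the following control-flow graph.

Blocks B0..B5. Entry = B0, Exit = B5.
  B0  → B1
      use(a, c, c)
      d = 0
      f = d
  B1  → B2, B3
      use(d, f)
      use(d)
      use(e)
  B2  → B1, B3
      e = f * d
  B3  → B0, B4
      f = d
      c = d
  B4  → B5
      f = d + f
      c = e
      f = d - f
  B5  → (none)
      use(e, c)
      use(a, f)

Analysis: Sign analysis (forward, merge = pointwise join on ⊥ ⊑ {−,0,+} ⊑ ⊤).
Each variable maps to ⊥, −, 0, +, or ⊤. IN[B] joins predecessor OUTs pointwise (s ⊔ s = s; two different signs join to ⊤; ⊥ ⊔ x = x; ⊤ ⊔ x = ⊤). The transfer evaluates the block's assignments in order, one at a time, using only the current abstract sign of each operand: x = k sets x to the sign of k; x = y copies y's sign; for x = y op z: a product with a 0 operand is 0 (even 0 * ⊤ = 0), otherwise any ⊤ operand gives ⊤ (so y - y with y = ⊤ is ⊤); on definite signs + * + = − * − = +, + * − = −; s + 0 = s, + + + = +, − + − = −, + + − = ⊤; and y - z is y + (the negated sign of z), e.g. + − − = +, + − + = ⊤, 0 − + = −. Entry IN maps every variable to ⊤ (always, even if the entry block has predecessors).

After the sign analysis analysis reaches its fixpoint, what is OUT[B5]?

Answer: {a: ⊤, b: ⊤, c: ⊤, d: 0, e: ⊤, f: 0}

Trace:
Per-block solution:
  B0:  IN=(all ⊤)  OUT={d:0, f:0; rest ⊤}
  B1:  IN={d:0, f:0; rest ⊤}  OUT={d:0, f:0; rest ⊤}
  B2:  IN={d:0, f:0; rest ⊤}  OUT={d:0, e:0, f:0; rest ⊤}
  B3:  IN={d:0, f:0; rest ⊤}  OUT={c:0, d:0, f:0; rest ⊤}
  B4:  IN={c:0, d:0, f:0; rest ⊤}  OUT={d:0, f:0; rest ⊤}
  B5:  IN={d:0, f:0; rest ⊤}  OUT={d:0, f:0; rest ⊤}

Merge at B5: IN[B5] = OUT[B4] = {a: ⊤, b: ⊤, c: ⊤, d: 0, e: ⊤, f: 0}
Applying B5's transfer function to that IN value gives OUT[B5] (row B5 above).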